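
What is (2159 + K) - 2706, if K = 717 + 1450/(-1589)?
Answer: 268680/1589 ≈ 169.09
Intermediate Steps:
K = 1137863/1589 (K = 717 + 1450*(-1/1589) = 717 - 1450/1589 = 1137863/1589 ≈ 716.09)
(2159 + K) - 2706 = (2159 + 1137863/1589) - 2706 = 4568514/1589 - 2706 = 268680/1589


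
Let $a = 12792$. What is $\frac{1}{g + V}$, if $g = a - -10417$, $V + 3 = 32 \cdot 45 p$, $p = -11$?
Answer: $\frac{1}{7366} \approx 0.00013576$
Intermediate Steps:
$V = -15843$ ($V = -3 + 32 \cdot 45 \left(-11\right) = -3 + 1440 \left(-11\right) = -3 - 15840 = -15843$)
$g = 23209$ ($g = 12792 - -10417 = 12792 + 10417 = 23209$)
$\frac{1}{g + V} = \frac{1}{23209 - 15843} = \frac{1}{7366}$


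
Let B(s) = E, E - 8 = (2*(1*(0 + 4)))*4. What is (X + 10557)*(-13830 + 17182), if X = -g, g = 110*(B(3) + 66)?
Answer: -3697256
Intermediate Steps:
E = 40 (E = 8 + (2*(1*(0 + 4)))*4 = 8 + (2*(1*4))*4 = 8 + (2*4)*4 = 8 + 8*4 = 8 + 32 = 40)
B(s) = 40
g = 11660 (g = 110*(40 + 66) = 110*106 = 11660)
X = -11660 (X = -1*11660 = -11660)
(X + 10557)*(-13830 + 17182) = (-11660 + 10557)*(-13830 + 17182) = -1103*3352 = -3697256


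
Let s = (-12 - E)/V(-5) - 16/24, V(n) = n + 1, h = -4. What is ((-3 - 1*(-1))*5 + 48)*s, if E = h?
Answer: 152/3 ≈ 50.667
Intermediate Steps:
E = -4
V(n) = 1 + n
s = 4/3 (s = (-12 - 1*(-4))/(1 - 5) - 16/24 = (-12 + 4)/(-4) - 16*1/24 = -8*(-¼) - ⅔ = 2 - ⅔ = 4/3 ≈ 1.3333)
((-3 - 1*(-1))*5 + 48)*s = ((-3 - 1*(-1))*5 + 48)*(4/3) = ((-3 + 1)*5 + 48)*(4/3) = (-2*5 + 48)*(4/3) = (-10 + 48)*(4/3) = 38*(4/3) = 152/3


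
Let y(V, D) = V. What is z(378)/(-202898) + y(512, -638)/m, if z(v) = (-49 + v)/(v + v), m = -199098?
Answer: -207940841/80793172008 ≈ -0.0025737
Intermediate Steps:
z(v) = (-49 + v)/(2*v) (z(v) = (-49 + v)/((2*v)) = (-49 + v)*(1/(2*v)) = (-49 + v)/(2*v))
z(378)/(-202898) + y(512, -638)/m = ((½)*(-49 + 378)/378)/(-202898) + 512/(-199098) = ((½)*(1/378)*329)*(-1/202898) + 512*(-1/199098) = (47/108)*(-1/202898) - 256/99549 = -47/21912984 - 256/99549 = -207940841/80793172008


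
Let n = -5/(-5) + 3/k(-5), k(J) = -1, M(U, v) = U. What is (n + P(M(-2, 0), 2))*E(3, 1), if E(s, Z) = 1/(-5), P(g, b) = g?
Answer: ⅘ ≈ 0.80000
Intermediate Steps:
n = -2 (n = -5/(-5) + 3/(-1) = -5*(-⅕) + 3*(-1) = 1 - 3 = -2)
E(s, Z) = -⅕
(n + P(M(-2, 0), 2))*E(3, 1) = (-2 - 2)*(-⅕) = -4*(-⅕) = ⅘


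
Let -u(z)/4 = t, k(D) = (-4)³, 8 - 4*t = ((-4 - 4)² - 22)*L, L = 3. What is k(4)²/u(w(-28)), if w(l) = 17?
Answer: 2048/59 ≈ 34.712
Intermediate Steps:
t = -59/2 (t = 2 - ((-4 - 4)² - 22)*3/4 = 2 - ((-8)² - 22)*3/4 = 2 - (64 - 22)*3/4 = 2 - 21*3/2 = 2 - ¼*126 = 2 - 63/2 = -59/2 ≈ -29.500)
k(D) = -64
u(z) = 118 (u(z) = -4*(-59/2) = 118)
k(4)²/u(w(-28)) = (-64)²/118 = 4096*(1/118) = 2048/59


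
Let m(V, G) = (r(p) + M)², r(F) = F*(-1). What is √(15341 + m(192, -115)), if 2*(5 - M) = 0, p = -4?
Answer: √15422 ≈ 124.19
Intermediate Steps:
r(F) = -F
M = 5 (M = 5 - ½*0 = 5 + 0 = 5)
m(V, G) = 81 (m(V, G) = (-1*(-4) + 5)² = (4 + 5)² = 9² = 81)
√(15341 + m(192, -115)) = √(15341 + 81) = √15422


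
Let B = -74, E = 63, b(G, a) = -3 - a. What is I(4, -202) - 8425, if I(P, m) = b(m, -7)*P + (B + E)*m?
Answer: -6187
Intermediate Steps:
I(P, m) = -11*m + 4*P (I(P, m) = (-3 - 1*(-7))*P + (-74 + 63)*m = (-3 + 7)*P - 11*m = 4*P - 11*m = -11*m + 4*P)
I(4, -202) - 8425 = (-11*(-202) + 4*4) - 8425 = (2222 + 16) - 8425 = 2238 - 8425 = -6187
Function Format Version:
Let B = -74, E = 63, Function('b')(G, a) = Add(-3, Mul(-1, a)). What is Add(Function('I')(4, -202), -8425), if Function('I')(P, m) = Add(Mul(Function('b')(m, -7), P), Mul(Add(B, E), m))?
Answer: -6187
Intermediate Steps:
Function('I')(P, m) = Add(Mul(-11, m), Mul(4, P)) (Function('I')(P, m) = Add(Mul(Add(-3, Mul(-1, -7)), P), Mul(Add(-74, 63), m)) = Add(Mul(Add(-3, 7), P), Mul(-11, m)) = Add(Mul(4, P), Mul(-11, m)) = Add(Mul(-11, m), Mul(4, P)))
Add(Function('I')(4, -202), -8425) = Add(Add(Mul(-11, -202), Mul(4, 4)), -8425) = Add(Add(2222, 16), -8425) = Add(2238, -8425) = -6187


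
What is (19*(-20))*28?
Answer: -10640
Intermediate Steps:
(19*(-20))*28 = -380*28 = -10640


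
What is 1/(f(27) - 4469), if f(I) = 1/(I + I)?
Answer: -54/241325 ≈ -0.00022376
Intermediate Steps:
f(I) = 1/(2*I)
1/(f(27) - 4469) = 1/((½)/27 - 4469) = 1/((½)*(1/27) - 4469) = 1/(1/54 - 4469) = 1/(-241325/54) = -54/241325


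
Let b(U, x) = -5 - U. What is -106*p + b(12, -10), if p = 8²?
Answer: -6801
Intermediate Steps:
p = 64
-106*p + b(12, -10) = -106*64 + (-5 - 1*12) = -6784 + (-5 - 12) = -6784 - 17 = -6801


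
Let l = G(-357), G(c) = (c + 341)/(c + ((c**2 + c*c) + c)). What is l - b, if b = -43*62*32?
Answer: 2710618174/31773 ≈ 85312.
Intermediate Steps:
G(c) = (341 + c)/(2*c + 2*c**2) (G(c) = (341 + c)/(c + ((c**2 + c**2) + c)) = (341 + c)/(c + (2*c**2 + c)) = (341 + c)/(c + (c + 2*c**2)) = (341 + c)/(2*c + 2*c**2))
l = -2/31773 (l = (1/2)*(341 - 357)/(-357*(1 - 357)) = (1/2)*(-1/357)*(-16)/(-356) = (1/2)*(-1/357)*(-1/356)*(-16) = -2/31773 ≈ -6.2946e-5)
b = -85312 (b = -2666*32 = -85312)
l - b = -2/31773 - 1*(-85312) = -2/31773 + 85312 = 2710618174/31773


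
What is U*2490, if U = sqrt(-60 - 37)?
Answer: 2490*I*sqrt(97) ≈ 24524.0*I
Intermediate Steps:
U = I*sqrt(97) (U = sqrt(-97) = I*sqrt(97) ≈ 9.8489*I)
U*2490 = (I*sqrt(97))*2490 = 2490*I*sqrt(97)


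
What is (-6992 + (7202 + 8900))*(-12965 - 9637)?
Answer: -205904220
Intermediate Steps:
(-6992 + (7202 + 8900))*(-12965 - 9637) = (-6992 + 16102)*(-22602) = 9110*(-22602) = -205904220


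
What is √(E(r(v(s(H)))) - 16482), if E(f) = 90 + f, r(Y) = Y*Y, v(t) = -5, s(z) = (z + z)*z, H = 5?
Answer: I*√16367 ≈ 127.93*I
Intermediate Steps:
s(z) = 2*z² (s(z) = (2*z)*z = 2*z²)
r(Y) = Y²
√(E(r(v(s(H)))) - 16482) = √((90 + (-5)²) - 16482) = √((90 + 25) - 16482) = √(115 - 16482) = √(-16367) = I*√16367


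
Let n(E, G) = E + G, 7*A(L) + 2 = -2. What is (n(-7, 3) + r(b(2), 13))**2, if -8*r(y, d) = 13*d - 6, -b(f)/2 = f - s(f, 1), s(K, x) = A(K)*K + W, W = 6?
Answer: 38025/64 ≈ 594.14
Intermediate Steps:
A(L) = -4/7 (A(L) = -2/7 + (1/7)*(-2) = -2/7 - 2/7 = -4/7)
s(K, x) = 6 - 4*K/7 (s(K, x) = -4*K/7 + 6 = 6 - 4*K/7)
b(f) = 12 - 22*f/7 (b(f) = -2*(f - (6 - 4*f/7)) = -2*(f + (-6 + 4*f/7)) = -2*(-6 + 11*f/7) = 12 - 22*f/7)
r(y, d) = 3/4 - 13*d/8 (r(y, d) = -(13*d - 6)/8 = -(-6 + 13*d)/8 = 3/4 - 13*d/8)
(n(-7, 3) + r(b(2), 13))**2 = ((-7 + 3) + (3/4 - 13/8*13))**2 = (-4 + (3/4 - 169/8))**2 = (-4 - 163/8)**2 = (-195/8)**2 = 38025/64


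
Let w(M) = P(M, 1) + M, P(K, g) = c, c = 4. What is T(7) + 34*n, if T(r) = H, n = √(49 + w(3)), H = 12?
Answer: 12 + 68*√14 ≈ 266.43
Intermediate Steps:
P(K, g) = 4
w(M) = 4 + M
n = 2*√14 (n = √(49 + (4 + 3)) = √(49 + 7) = √56 = 2*√14 ≈ 7.4833)
T(r) = 12
T(7) + 34*n = 12 + 34*(2*√14) = 12 + 68*√14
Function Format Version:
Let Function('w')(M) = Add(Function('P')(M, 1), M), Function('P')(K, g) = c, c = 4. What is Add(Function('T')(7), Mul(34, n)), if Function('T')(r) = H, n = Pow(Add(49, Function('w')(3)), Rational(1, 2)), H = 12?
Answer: Add(12, Mul(68, Pow(14, Rational(1, 2)))) ≈ 266.43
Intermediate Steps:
Function('P')(K, g) = 4
Function('w')(M) = Add(4, M)
n = Mul(2, Pow(14, Rational(1, 2))) (n = Pow(Add(49, Add(4, 3)), Rational(1, 2)) = Pow(Add(49, 7), Rational(1, 2)) = Pow(56, Rational(1, 2)) = Mul(2, Pow(14, Rational(1, 2))) ≈ 7.4833)
Function('T')(r) = 12
Add(Function('T')(7), Mul(34, n)) = Add(12, Mul(34, Mul(2, Pow(14, Rational(1, 2))))) = Add(12, Mul(68, Pow(14, Rational(1, 2))))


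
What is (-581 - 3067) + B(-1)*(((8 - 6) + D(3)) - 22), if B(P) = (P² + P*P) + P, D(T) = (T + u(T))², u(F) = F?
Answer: -3632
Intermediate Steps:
D(T) = 4*T² (D(T) = (T + T)² = (2*T)² = 4*T²)
B(P) = P + 2*P² (B(P) = (P² + P²) + P = 2*P² + P = P + 2*P²)
(-581 - 3067) + B(-1)*(((8 - 6) + D(3)) - 22) = (-581 - 3067) + (-(1 + 2*(-1)))*(((8 - 6) + 4*3²) - 22) = -3648 + (-(1 - 2))*((2 + 4*9) - 22) = -3648 + (-1*(-1))*((2 + 36) - 22) = -3648 + 1*(38 - 22) = -3648 + 1*16 = -3648 + 16 = -3632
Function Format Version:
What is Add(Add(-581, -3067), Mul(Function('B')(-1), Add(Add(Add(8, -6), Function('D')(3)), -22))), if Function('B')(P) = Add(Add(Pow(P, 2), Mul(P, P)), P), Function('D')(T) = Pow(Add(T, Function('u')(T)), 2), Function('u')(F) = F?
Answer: -3632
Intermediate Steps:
Function('D')(T) = Mul(4, Pow(T, 2)) (Function('D')(T) = Pow(Add(T, T), 2) = Pow(Mul(2, T), 2) = Mul(4, Pow(T, 2)))
Function('B')(P) = Add(P, Mul(2, Pow(P, 2))) (Function('B')(P) = Add(Add(Pow(P, 2), Pow(P, 2)), P) = Add(Mul(2, Pow(P, 2)), P) = Add(P, Mul(2, Pow(P, 2))))
Add(Add(-581, -3067), Mul(Function('B')(-1), Add(Add(Add(8, -6), Function('D')(3)), -22))) = Add(Add(-581, -3067), Mul(Mul(-1, Add(1, Mul(2, -1))), Add(Add(Add(8, -6), Mul(4, Pow(3, 2))), -22))) = Add(-3648, Mul(Mul(-1, Add(1, -2)), Add(Add(2, Mul(4, 9)), -22))) = Add(-3648, Mul(Mul(-1, -1), Add(Add(2, 36), -22))) = Add(-3648, Mul(1, Add(38, -22))) = Add(-3648, Mul(1, 16)) = Add(-3648, 16) = -3632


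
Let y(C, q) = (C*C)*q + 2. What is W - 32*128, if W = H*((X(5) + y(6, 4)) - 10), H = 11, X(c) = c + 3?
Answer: -2512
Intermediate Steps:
X(c) = 3 + c
y(C, q) = 2 + q*C**2 (y(C, q) = C**2*q + 2 = q*C**2 + 2 = 2 + q*C**2)
W = 1584 (W = 11*(((3 + 5) + (2 + 4*6**2)) - 10) = 11*((8 + (2 + 4*36)) - 10) = 11*((8 + (2 + 144)) - 10) = 11*((8 + 146) - 10) = 11*(154 - 10) = 11*144 = 1584)
W - 32*128 = 1584 - 32*128 = 1584 - 4096 = -2512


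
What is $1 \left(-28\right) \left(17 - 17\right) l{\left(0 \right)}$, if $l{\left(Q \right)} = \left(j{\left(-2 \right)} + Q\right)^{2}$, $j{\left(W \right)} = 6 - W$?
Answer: $0$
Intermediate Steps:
$l{\left(Q \right)} = \left(8 + Q\right)^{2}$ ($l{\left(Q \right)} = \left(\left(6 - -2\right) + Q\right)^{2} = \left(\left(6 + 2\right) + Q\right)^{2} = \left(8 + Q\right)^{2}$)
$1 \left(-28\right) \left(17 - 17\right) l{\left(0 \right)} = 1 \left(-28\right) \left(17 - 17\right) \left(8 + 0\right)^{2} = - 28 \cdot 0 \cdot 8^{2} = - 28 \cdot 0 \cdot 64 = \left(-28\right) 0 = 0$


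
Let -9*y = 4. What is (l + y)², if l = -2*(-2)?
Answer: 1024/81 ≈ 12.642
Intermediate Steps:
y = -4/9 (y = -⅑*4 = -4/9 ≈ -0.44444)
l = 4
(l + y)² = (4 - 4/9)² = (32/9)² = 1024/81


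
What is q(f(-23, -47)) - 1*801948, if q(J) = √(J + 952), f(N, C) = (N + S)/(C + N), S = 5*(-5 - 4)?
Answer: -801948 + 3*√129710/35 ≈ -8.0192e+5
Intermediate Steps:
S = -45 (S = 5*(-9) = -45)
f(N, C) = (-45 + N)/(C + N) (f(N, C) = (N - 45)/(C + N) = (-45 + N)/(C + N))
q(J) = √(952 + J)
q(f(-23, -47)) - 1*801948 = √(952 + (-45 - 23)/(-47 - 23)) - 1*801948 = √(952 - 68/(-70)) - 801948 = √(952 - 1/70*(-68)) - 801948 = √(952 + 34/35) - 801948 = √(33354/35) - 801948 = 3*√129710/35 - 801948 = -801948 + 3*√129710/35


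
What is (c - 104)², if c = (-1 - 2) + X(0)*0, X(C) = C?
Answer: 11449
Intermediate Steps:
c = -3 (c = (-1 - 2) + 0*0 = -3 + 0 = -3)
(c - 104)² = (-3 - 104)² = (-107)² = 11449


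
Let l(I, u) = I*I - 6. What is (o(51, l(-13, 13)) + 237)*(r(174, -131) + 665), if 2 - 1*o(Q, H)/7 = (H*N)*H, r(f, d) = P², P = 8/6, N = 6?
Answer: -6694997647/9 ≈ -7.4389e+8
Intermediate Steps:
P = 4/3 (P = 8*(⅙) = 4/3 ≈ 1.3333)
l(I, u) = -6 + I² (l(I, u) = I² - 6 = -6 + I²)
r(f, d) = 16/9 (r(f, d) = (4/3)² = 16/9)
o(Q, H) = 14 - 42*H² (o(Q, H) = 14 - 7*H*6*H = 14 - 7*6*H*H = 14 - 42*H²)
(o(51, l(-13, 13)) + 237)*(r(174, -131) + 665) = ((14 - 42*(-6 + (-13)²)²) + 237)*(16/9 + 665) = ((14 - 42*(-6 + 169)²) + 237)*(6001/9) = ((14 - 42*163²) + 237)*(6001/9) = ((14 - 42*26569) + 237)*(6001/9) = ((14 - 1115898) + 237)*(6001/9) = (-1115884 + 237)*(6001/9) = -1115647*6001/9 = -6694997647/9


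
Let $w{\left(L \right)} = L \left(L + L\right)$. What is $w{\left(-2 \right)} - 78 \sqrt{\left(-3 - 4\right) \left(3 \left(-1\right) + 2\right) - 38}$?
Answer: $8 - 78 i \sqrt{31} \approx 8.0 - 434.29 i$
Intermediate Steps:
$w{\left(L \right)} = 2 L^{2}$ ($w{\left(L \right)} = L 2 L = 2 L^{2}$)
$w{\left(-2 \right)} - 78 \sqrt{\left(-3 - 4\right) \left(3 \left(-1\right) + 2\right) - 38} = 2 \left(-2\right)^{2} - 78 \sqrt{\left(-3 - 4\right) \left(3 \left(-1\right) + 2\right) - 38} = 2 \cdot 4 - 78 \sqrt{- 7 \left(-3 + 2\right) - 38} = 8 - 78 \sqrt{\left(-7\right) \left(-1\right) - 38} = 8 - 78 \sqrt{7 - 38} = 8 - 78 \sqrt{-31} = 8 - 78 i \sqrt{31}$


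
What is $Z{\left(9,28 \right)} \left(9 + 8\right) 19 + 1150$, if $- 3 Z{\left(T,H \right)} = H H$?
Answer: $- \frac{249782}{3} \approx -83261.0$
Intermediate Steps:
$Z{\left(T,H \right)} = - \frac{H^{2}}{3}$ ($Z{\left(T,H \right)} = - \frac{H H}{3} = - \frac{H^{2}}{3}$)
$Z{\left(9,28 \right)} \left(9 + 8\right) 19 + 1150 = - \frac{28^{2}}{3} \left(9 + 8\right) 19 + 1150 = \left(- \frac{1}{3}\right) 784 \cdot 17 \cdot 19 + 1150 = \left(- \frac{784}{3}\right) 323 + 1150 = - \frac{253232}{3} + 1150 = - \frac{249782}{3}$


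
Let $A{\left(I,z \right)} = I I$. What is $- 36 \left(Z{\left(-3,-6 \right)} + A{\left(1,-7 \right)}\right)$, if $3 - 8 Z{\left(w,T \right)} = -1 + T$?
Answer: $-81$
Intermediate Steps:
$Z{\left(w,T \right)} = \frac{1}{2} - \frac{T}{8}$ ($Z{\left(w,T \right)} = \frac{3}{8} - \frac{-1 + T}{8} = \frac{3}{8} - \left(- \frac{1}{8} + \frac{T}{8}\right) = \frac{1}{2} - \frac{T}{8}$)
$A{\left(I,z \right)} = I^{2}$
$- 36 \left(Z{\left(-3,-6 \right)} + A{\left(1,-7 \right)}\right) = - 36 \left(\left(\frac{1}{2} - - \frac{3}{4}\right) + 1^{2}\right) = - 36 \left(\left(\frac{1}{2} + \frac{3}{4}\right) + 1\right) = - 36 \left(\frac{5}{4} + 1\right) = \left(-36\right) \frac{9}{4} = -81$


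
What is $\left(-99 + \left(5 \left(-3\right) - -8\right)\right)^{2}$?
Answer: $11236$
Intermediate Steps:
$\left(-99 + \left(5 \left(-3\right) - -8\right)\right)^{2} = \left(-99 + \left(-15 + 8\right)\right)^{2} = \left(-99 - 7\right)^{2} = \left(-106\right)^{2} = 11236$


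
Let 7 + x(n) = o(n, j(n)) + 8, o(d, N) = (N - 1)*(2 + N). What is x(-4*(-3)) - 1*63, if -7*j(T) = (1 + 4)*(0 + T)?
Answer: 44/49 ≈ 0.89796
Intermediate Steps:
j(T) = -5*T/7 (j(T) = -(1 + 4)*(0 + T)/7 = -5*T/7)
o(d, N) = (-1 + N)*(2 + N)
x(n) = -1 - 5*n/7 + 25*n²/49 (x(n) = -7 + ((-2 - 5*n/7 + (-5*n/7)²) + 8) = -7 + ((-2 - 5*n/7 + 25*n²/49) + 8) = -7 + (6 - 5*n/7 + 25*n²/49) = -1 - 5*n/7 + 25*n²/49)
x(-4*(-3)) - 1*63 = (-1 - (-20)*(-3)/7 + 25*(-4*(-3))²/49) - 1*63 = (-1 - 5/7*12 + (25/49)*12²) - 63 = (-1 - 60/7 + (25/49)*144) - 63 = (-1 - 60/7 + 3600/49) - 63 = 3131/49 - 63 = 44/49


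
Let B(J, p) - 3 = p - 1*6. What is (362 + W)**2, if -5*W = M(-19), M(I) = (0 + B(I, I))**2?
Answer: 1758276/25 ≈ 70331.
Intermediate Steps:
B(J, p) = -3 + p (B(J, p) = 3 + (p - 1*6) = 3 + (p - 6) = 3 + (-6 + p) = -3 + p)
M(I) = (-3 + I)**2 (M(I) = (0 + (-3 + I))**2 = (-3 + I)**2)
W = -484/5 (W = -(-3 - 19)**2/5 = -1/5*(-22)**2 = -1/5*484 = -484/5 ≈ -96.800)
(362 + W)**2 = (362 - 484/5)**2 = (1326/5)**2 = 1758276/25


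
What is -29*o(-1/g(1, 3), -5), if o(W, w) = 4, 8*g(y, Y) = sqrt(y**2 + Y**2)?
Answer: -116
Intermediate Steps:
g(y, Y) = sqrt(Y**2 + y**2)/8 (g(y, Y) = sqrt(y**2 + Y**2)/8 = sqrt(Y**2 + y**2)/8)
-29*o(-1/g(1, 3), -5) = -29*4 = -116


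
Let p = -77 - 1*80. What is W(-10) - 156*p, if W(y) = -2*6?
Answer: 24480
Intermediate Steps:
W(y) = -12
p = -157 (p = -77 - 80 = -157)
W(-10) - 156*p = -12 - 156*(-157) = -12 + 24492 = 24480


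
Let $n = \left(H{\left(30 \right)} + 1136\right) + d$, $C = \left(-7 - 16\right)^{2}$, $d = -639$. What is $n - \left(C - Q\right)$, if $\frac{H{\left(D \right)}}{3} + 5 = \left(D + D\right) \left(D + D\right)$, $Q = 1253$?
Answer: $12006$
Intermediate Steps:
$C = 529$ ($C = \left(-23\right)^{2} = 529$)
$H{\left(D \right)} = -15 + 12 D^{2}$ ($H{\left(D \right)} = -15 + 3 \left(D + D\right) \left(D + D\right) = -15 + 3 \cdot 2 D 2 D = -15 + 3 \cdot 4 D^{2} = -15 + 12 D^{2}$)
$n = 11282$ ($n = \left(\left(-15 + 12 \cdot 30^{2}\right) + 1136\right) - 639 = \left(\left(-15 + 12 \cdot 900\right) + 1136\right) - 639 = \left(\left(-15 + 10800\right) + 1136\right) - 639 = \left(10785 + 1136\right) - 639 = 11921 - 639 = 11282$)
$n - \left(C - Q\right) = 11282 + \left(1253 - 529\right) = 11282 + 724 = 12006$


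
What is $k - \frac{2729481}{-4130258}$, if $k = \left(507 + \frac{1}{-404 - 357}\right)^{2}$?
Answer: $\frac{614838817418833409}{2391919143218} \approx 2.5705 \cdot 10^{5}$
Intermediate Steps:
$k = \frac{148861702276}{579121}$ ($k = \left(507 + \frac{1}{-761}\right)^{2} = \left(507 - \frac{1}{761}\right)^{2} = \left(\frac{385826}{761}\right)^{2} = \frac{148861702276}{579121} \approx 2.5705 \cdot 10^{5}$)
$k - \frac{2729481}{-4130258} = \frac{148861702276}{579121} - \frac{2729481}{-4130258} = \frac{148861702276}{579121} - 2729481 \left(- \frac{1}{4130258}\right) = \frac{148861702276}{579121} - - \frac{2729481}{4130258} = \frac{148861702276}{579121} + \frac{2729481}{4130258} = \frac{614838817418833409}{2391919143218}$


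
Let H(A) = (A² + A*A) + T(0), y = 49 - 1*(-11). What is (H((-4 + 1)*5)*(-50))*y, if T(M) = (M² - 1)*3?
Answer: -1341000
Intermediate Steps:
T(M) = -3 + 3*M² (T(M) = (-1 + M²)*3 = -3 + 3*M²)
y = 60 (y = 49 + 11 = 60)
H(A) = -3 + 2*A² (H(A) = (A² + A*A) + (-3 + 3*0²) = (A² + A²) + (-3 + 3*0) = 2*A² + (-3 + 0) = 2*A² - 3 = -3 + 2*A²)
(H((-4 + 1)*5)*(-50))*y = ((-3 + 2*((-4 + 1)*5)²)*(-50))*60 = ((-3 + 2*(-3*5)²)*(-50))*60 = ((-3 + 2*(-15)²)*(-50))*60 = ((-3 + 2*225)*(-50))*60 = ((-3 + 450)*(-50))*60 = (447*(-50))*60 = -22350*60 = -1341000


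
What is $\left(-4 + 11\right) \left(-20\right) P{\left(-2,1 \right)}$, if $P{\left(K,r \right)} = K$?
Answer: $280$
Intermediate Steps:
$\left(-4 + 11\right) \left(-20\right) P{\left(-2,1 \right)} = \left(-4 + 11\right) \left(-20\right) \left(-2\right) = 7 \left(-20\right) \left(-2\right) = \left(-140\right) \left(-2\right) = 280$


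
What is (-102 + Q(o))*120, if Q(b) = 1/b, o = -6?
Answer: -12260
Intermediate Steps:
(-102 + Q(o))*120 = (-102 + 1/(-6))*120 = (-102 - 1/6)*120 = -613/6*120 = -12260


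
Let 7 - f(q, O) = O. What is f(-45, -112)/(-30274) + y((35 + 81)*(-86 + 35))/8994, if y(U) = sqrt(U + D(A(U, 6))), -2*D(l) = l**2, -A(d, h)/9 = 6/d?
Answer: -119/30274 + I*sqrt(23006046306)/17736168 ≈ -0.0039308 + 0.0085519*I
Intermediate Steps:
f(q, O) = 7 - O
A(d, h) = -54/d
D(l) = -l**2/2
y(U) = sqrt(U - 1458/U**2) (y(U) = sqrt(U - 2916/U**2/2) = sqrt(U - 1458/U**2))
f(-45, -112)/(-30274) + y((35 + 81)*(-86 + 35))/8994 = (7 - 1*(-112))/(-30274) + sqrt((35 + 81)*(-86 + 35) - 1458*1/((-86 + 35)**2*(35 + 81)**2))/8994 = (7 + 112)*(-1/30274) + sqrt(116*(-51) - 1458/(116*(-51))**2)*(1/8994) = 119*(-1/30274) + sqrt(-5916 - 1458/(-5916)**2)*(1/8994) = -119/30274 + sqrt(-5916 - 1458*1/34999056)*(1/8994) = -119/30274 + sqrt(-5916 - 81/1944392)*(1/8994) = -119/30274 + sqrt(-11503023153/1944392)*(1/8994) = -119/30274 + (I*sqrt(23006046306)/1972)*(1/8994) = -119/30274 + I*sqrt(23006046306)/17736168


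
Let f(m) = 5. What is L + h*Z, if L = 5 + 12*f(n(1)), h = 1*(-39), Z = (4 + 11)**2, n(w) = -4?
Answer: -8710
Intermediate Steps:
Z = 225 (Z = 15**2 = 225)
h = -39
L = 65 (L = 5 + 12*5 = 5 + 60 = 65)
L + h*Z = 65 - 39*225 = 65 - 8775 = -8710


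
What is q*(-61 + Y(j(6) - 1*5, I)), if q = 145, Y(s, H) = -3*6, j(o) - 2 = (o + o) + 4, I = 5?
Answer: -11455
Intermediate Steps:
j(o) = 6 + 2*o (j(o) = 2 + ((o + o) + 4) = 2 + (2*o + 4) = 2 + (4 + 2*o) = 6 + 2*o)
Y(s, H) = -18
q*(-61 + Y(j(6) - 1*5, I)) = 145*(-61 - 18) = 145*(-79) = -11455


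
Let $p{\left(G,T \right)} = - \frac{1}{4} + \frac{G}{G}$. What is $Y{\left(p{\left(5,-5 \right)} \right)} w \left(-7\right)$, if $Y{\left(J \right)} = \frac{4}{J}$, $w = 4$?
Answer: $- \frac{448}{3} \approx -149.33$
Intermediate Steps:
$p{\left(G,T \right)} = \frac{3}{4}$ ($p{\left(G,T \right)} = \left(-1\right) \frac{1}{4} + 1 = - \frac{1}{4} + 1 = \frac{3}{4}$)
$Y{\left(p{\left(5,-5 \right)} \right)} w \left(-7\right) = \frac{4}{\frac{3}{4}} \cdot 4 \left(-7\right) = 4 \cdot \frac{4}{3} \cdot 4 \left(-7\right) = \frac{16}{3} \cdot 4 \left(-7\right) = \frac{64}{3} \left(-7\right) = - \frac{448}{3}$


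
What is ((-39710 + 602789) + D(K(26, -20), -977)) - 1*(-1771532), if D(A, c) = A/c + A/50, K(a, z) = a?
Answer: 57022885726/24425 ≈ 2.3346e+6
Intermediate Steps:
D(A, c) = A/50 + A/c (D(A, c) = A/c + A*(1/50) = A/c + A/50 = A/50 + A/c)
((-39710 + 602789) + D(K(26, -20), -977)) - 1*(-1771532) = ((-39710 + 602789) + ((1/50)*26 + 26/(-977))) - 1*(-1771532) = (563079 + (13/25 + 26*(-1/977))) + 1771532 = (563079 + (13/25 - 26/977)) + 1771532 = (563079 + 12051/24425) + 1771532 = 13753216626/24425 + 1771532 = 57022885726/24425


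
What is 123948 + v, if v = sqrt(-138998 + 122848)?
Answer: 123948 + 5*I*sqrt(646) ≈ 1.2395e+5 + 127.08*I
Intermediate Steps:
v = 5*I*sqrt(646) (v = sqrt(-16150) = 5*I*sqrt(646) ≈ 127.08*I)
123948 + v = 123948 + 5*I*sqrt(646)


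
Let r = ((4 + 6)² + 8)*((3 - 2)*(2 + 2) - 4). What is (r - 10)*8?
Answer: -80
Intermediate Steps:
r = 0 (r = (10² + 8)*(1*4 - 4) = (100 + 8)*(4 - 4) = 108*0 = 0)
(r - 10)*8 = (0 - 10)*8 = -10*8 = -80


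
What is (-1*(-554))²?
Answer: 306916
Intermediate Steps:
(-1*(-554))² = 554² = 306916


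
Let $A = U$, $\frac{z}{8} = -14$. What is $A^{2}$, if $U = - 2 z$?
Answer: $50176$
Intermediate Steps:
$z = -112$ ($z = 8 \left(-14\right) = -112$)
$U = 224$ ($U = \left(-2\right) \left(-112\right) = 224$)
$A = 224$
$A^{2} = 224^{2} = 50176$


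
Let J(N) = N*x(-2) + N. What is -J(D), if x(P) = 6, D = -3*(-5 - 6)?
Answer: -231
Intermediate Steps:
D = 33 (D = -3*(-11) = 33)
J(N) = 7*N (J(N) = N*6 + N = 6*N + N = 7*N)
-J(D) = -7*33 = -1*231 = -231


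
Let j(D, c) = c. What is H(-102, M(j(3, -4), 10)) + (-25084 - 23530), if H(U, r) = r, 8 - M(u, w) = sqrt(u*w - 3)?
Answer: -48606 - I*sqrt(43) ≈ -48606.0 - 6.5574*I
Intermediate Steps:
M(u, w) = 8 - sqrt(-3 + u*w) (M(u, w) = 8 - sqrt(u*w - 3) = 8 - sqrt(-3 + u*w))
H(-102, M(j(3, -4), 10)) + (-25084 - 23530) = (8 - sqrt(-3 - 4*10)) + (-25084 - 23530) = (8 - sqrt(-3 - 40)) - 48614 = (8 - sqrt(-43)) - 48614 = (8 - I*sqrt(43)) - 48614 = -48606 - I*sqrt(43)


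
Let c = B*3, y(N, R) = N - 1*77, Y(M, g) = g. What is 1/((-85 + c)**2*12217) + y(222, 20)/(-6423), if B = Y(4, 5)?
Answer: -8680172077/384501975900 ≈ -0.022575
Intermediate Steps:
y(N, R) = -77 + N (y(N, R) = N - 77 = -77 + N)
B = 5
c = 15 (c = 5*3 = 15)
1/((-85 + c)**2*12217) + y(222, 20)/(-6423) = 1/((-85 + 15)**2*12217) + (-77 + 222)/(-6423) = (1/12217)/(-70)**2 + 145*(-1/6423) = (1/12217)/4900 - 145/6423 = (1/4900)*(1/12217) - 145/6423 = 1/59863300 - 145/6423 = -8680172077/384501975900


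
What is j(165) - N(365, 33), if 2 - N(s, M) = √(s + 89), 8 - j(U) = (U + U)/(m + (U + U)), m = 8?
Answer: 849/169 + √454 ≈ 26.331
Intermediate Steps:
j(U) = 8 - 2*U/(8 + 2*U) (j(U) = 8 - (U + U)/(8 + (U + U)) = 8 - 2*U/(8 + 2*U))
N(s, M) = 2 - √(89 + s) (N(s, M) = 2 - √(s + 89) = 2 - √(89 + s))
j(165) - N(365, 33) = (32 + 7*165)/(4 + 165) - (2 - √(89 + 365)) = (32 + 1155)/169 - (2 - √454) = (1/169)*1187 + (-2 + √454) = 1187/169 + (-2 + √454) = 849/169 + √454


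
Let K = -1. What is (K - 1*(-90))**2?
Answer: 7921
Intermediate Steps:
(K - 1*(-90))**2 = (-1 - 1*(-90))**2 = (-1 + 90)**2 = 89**2 = 7921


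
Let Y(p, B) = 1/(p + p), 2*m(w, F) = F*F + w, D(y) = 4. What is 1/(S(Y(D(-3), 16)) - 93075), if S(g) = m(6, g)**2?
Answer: -16384/1524792575 ≈ -1.0745e-5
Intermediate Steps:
m(w, F) = w/2 + F**2/2 (m(w, F) = (F*F + w)/2 = (F**2 + w)/2 = (w + F**2)/2 = w/2 + F**2/2)
Y(p, B) = 1/(2*p)
S(g) = (3 + g**2/2)**2 (S(g) = ((1/2)*6 + g**2/2)**2 = (3 + g**2/2)**2)
1/(S(Y(D(-3), 16)) - 93075) = 1/((6 + ((1/2)/4)**2)**2/4 - 93075) = 1/((6 + ((1/2)*(1/4))**2)**2/4 - 93075) = 1/((6 + (1/8)**2)**2/4 - 93075) = 1/((6 + 1/64)**2/4 - 93075) = 1/((385/64)**2/4 - 93075) = 1/((1/4)*(148225/4096) - 93075) = 1/(148225/16384 - 93075) = 1/(-1524792575/16384) = -16384/1524792575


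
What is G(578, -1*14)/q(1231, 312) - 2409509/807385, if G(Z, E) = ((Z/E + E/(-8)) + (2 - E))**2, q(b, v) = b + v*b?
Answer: -727507948276783/243892884321520 ≈ -2.9829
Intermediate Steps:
q(b, v) = b + b*v
G(Z, E) = (2 - 9*E/8 + Z/E)**2 (G(Z, E) = ((Z/E + E*(-1/8)) + (2 - E))**2 = ((Z/E - E/8) + (2 - E))**2 = ((-E/8 + Z/E) + (2 - E))**2 = (2 - 9*E/8 + Z/E)**2)
G(578, -1*14)/q(1231, 312) - 2409509/807385 = ((-9*(-1*14)**2 + 8*578 + 16*(-1*14))**2/(64*(-1*14)**2))/((1231*(1 + 312))) - 2409509/807385 = ((1/64)*(-9*(-14)**2 + 4624 + 16*(-14))**2/(-14)**2)/((1231*313)) - 2409509*1/807385 = ((1/64)*(1/196)*(-9*196 + 4624 - 224)**2)/385303 - 2409509/807385 = ((1/64)*(1/196)*(-1764 + 4624 - 224)**2)*(1/385303) - 2409509/807385 = ((1/64)*(1/196)*2636**2)*(1/385303) - 2409509/807385 = ((1/64)*(1/196)*6948496)*(1/385303) - 2409509/807385 = (434281/784)*(1/385303) - 2409509/807385 = 434281/302077552 - 2409509/807385 = -727507948276783/243892884321520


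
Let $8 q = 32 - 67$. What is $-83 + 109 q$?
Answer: $- \frac{4479}{8} \approx -559.88$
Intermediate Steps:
$q = - \frac{35}{8}$ ($q = \frac{32 - 67}{8} = \frac{1}{8} \left(-35\right) = - \frac{35}{8} \approx -4.375$)
$-83 + 109 q = -83 + 109 \left(- \frac{35}{8}\right) = -83 - \frac{3815}{8} = - \frac{4479}{8}$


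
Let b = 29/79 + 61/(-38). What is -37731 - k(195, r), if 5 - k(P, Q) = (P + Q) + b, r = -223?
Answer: -113371245/3002 ≈ -37765.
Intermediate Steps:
b = -3717/3002 (b = 29*(1/79) + 61*(-1/38) = 29/79 - 61/38 = -3717/3002 ≈ -1.2382)
k(P, Q) = 18727/3002 - P - Q (k(P, Q) = 5 - ((P + Q) - 3717/3002) = 5 - (-3717/3002 + P + Q) = 5 + (3717/3002 - P - Q) = 18727/3002 - P - Q)
-37731 - k(195, r) = -37731 - (18727/3002 - 1*195 - 1*(-223)) = -37731 - (18727/3002 - 195 + 223) = -37731 - 1*102783/3002 = -37731 - 102783/3002 = -113371245/3002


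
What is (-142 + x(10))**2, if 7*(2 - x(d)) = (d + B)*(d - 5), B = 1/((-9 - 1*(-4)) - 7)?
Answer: 3115225/144 ≈ 21634.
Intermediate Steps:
B = -1/12 (B = 1/((-9 + 4) - 7) = 1/(-5 - 7) = 1/(-12) = -1/12 ≈ -0.083333)
x(d) = 2 - (-5 + d)*(-1/12 + d)/7 (x(d) = 2 - (d - 1/12)*(d - 5)/7 = 2 - (-1/12 + d)*(-5 + d)/7 = 2 - (-5 + d)*(-1/12 + d)/7)
(-142 + x(10))**2 = (-142 + (163/84 - 1/7*10**2 + (61/84)*10))**2 = (-142 + (163/84 - 1/7*100 + 305/42))**2 = (-142 + (163/84 - 100/7 + 305/42))**2 = (-142 - 61/12)**2 = (-1765/12)**2 = 3115225/144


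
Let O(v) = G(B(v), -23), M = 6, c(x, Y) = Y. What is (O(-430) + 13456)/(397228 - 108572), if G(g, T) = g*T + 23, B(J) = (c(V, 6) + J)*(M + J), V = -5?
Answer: -4121369/288656 ≈ -14.278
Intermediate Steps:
B(J) = (6 + J)² (B(J) = (6 + J)*(6 + J) = (6 + J)²)
G(g, T) = 23 + T*g (G(g, T) = T*g + 23 = 23 + T*g)
O(v) = -805 - 276*v - 23*v² (O(v) = 23 - 23*(36 + v² + 12*v) = 23 + (-828 - 276*v - 23*v²) = -805 - 276*v - 23*v²)
(O(-430) + 13456)/(397228 - 108572) = ((-805 - 276*(-430) - 23*(-430)²) + 13456)/(397228 - 108572) = ((-805 + 118680 - 23*184900) + 13456)/288656 = ((-805 + 118680 - 4252700) + 13456)*(1/288656) = (-4134825 + 13456)*(1/288656) = -4121369*1/288656 = -4121369/288656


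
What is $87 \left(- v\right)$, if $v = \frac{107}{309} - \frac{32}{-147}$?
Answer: $- \frac{247631}{5047} \approx -49.065$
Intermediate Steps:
$v = \frac{8539}{15141}$ ($v = 107 \cdot \frac{1}{309} - - \frac{32}{147} = \frac{107}{309} + \frac{32}{147} = \frac{8539}{15141} \approx 0.56397$)
$87 \left(- v\right) = 87 \left(\left(-1\right) \frac{8539}{15141}\right) = 87 \left(- \frac{8539}{15141}\right) = - \frac{247631}{5047}$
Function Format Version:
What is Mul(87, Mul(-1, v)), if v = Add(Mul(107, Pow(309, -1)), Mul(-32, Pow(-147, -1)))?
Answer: Rational(-247631, 5047) ≈ -49.065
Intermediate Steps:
v = Rational(8539, 15141) (v = Add(Mul(107, Rational(1, 309)), Mul(-32, Rational(-1, 147))) = Add(Rational(107, 309), Rational(32, 147)) = Rational(8539, 15141) ≈ 0.56397)
Mul(87, Mul(-1, v)) = Mul(87, Mul(-1, Rational(8539, 15141))) = Mul(87, Rational(-8539, 15141)) = Rational(-247631, 5047)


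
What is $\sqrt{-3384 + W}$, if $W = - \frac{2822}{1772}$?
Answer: $\frac{i \sqrt{2657676610}}{886} \approx 58.186 i$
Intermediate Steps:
$W = - \frac{1411}{886}$ ($W = \left(-2822\right) \frac{1}{1772} = - \frac{1411}{886} \approx -1.5926$)
$\sqrt{-3384 + W} = \sqrt{-3384 - \frac{1411}{886}} = \sqrt{- \frac{2999635}{886}} = \frac{i \sqrt{2657676610}}{886}$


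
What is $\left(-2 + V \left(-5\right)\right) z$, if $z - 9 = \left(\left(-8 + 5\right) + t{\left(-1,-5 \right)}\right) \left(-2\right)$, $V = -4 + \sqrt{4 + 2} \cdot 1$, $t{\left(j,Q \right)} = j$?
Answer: $306 - 85 \sqrt{6} \approx 97.793$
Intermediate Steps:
$V = -4 + \sqrt{6}$ ($V = -4 + \sqrt{6} \cdot 1 = -4 + \sqrt{6} \approx -1.5505$)
$z = 17$ ($z = 9 + \left(\left(-8 + 5\right) - 1\right) \left(-2\right) = 9 + \left(-3 - 1\right) \left(-2\right) = 9 - -8 = 9 + 8 = 17$)
$\left(-2 + V \left(-5\right)\right) z = \left(-2 + \left(-4 + \sqrt{6}\right) \left(-5\right)\right) 17 = \left(-2 + \left(20 - 5 \sqrt{6}\right)\right) 17 = \left(18 - 5 \sqrt{6}\right) 17 = 306 - 85 \sqrt{6}$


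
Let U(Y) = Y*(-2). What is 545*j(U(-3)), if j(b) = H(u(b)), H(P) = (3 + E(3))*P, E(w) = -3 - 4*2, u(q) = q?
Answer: -26160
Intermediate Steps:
E(w) = -11 (E(w) = -3 - 8 = -11)
U(Y) = -2*Y
H(P) = -8*P (H(P) = (3 - 11)*P = -8*P)
j(b) = -8*b
545*j(U(-3)) = 545*(-(-16)*(-3)) = 545*(-8*6) = 545*(-48) = -26160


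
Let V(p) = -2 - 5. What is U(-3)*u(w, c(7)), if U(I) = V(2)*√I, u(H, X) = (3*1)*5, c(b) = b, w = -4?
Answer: -105*I*√3 ≈ -181.87*I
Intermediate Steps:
V(p) = -7
u(H, X) = 15 (u(H, X) = 3*5 = 15)
U(I) = -7*√I
U(-3)*u(w, c(7)) = -7*I*√3*15 = -105*I*√3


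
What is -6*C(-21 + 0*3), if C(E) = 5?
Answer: -30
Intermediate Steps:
-6*C(-21 + 0*3) = -6*5 = -30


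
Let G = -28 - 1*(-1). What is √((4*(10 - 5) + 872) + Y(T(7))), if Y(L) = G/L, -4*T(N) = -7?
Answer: 2*√10738/7 ≈ 29.607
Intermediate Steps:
G = -27 (G = -28 + 1 = -27)
T(N) = 7/4 (T(N) = -¼*(-7) = 7/4)
Y(L) = -27/L
√((4*(10 - 5) + 872) + Y(T(7))) = √((4*(10 - 5) + 872) - 27/7/4) = √((4*5 + 872) - 27*4/7) = √((20 + 872) - 108/7) = √(892 - 108/7) = √(6136/7) = 2*√10738/7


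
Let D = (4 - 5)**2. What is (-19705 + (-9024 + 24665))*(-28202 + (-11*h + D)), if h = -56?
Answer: 112105440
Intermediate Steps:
D = 1 (D = (-1)**2 = 1)
(-19705 + (-9024 + 24665))*(-28202 + (-11*h + D)) = (-19705 + (-9024 + 24665))*(-28202 + (-11*(-56) + 1)) = (-19705 + 15641)*(-28202 + (616 + 1)) = -4064*(-28202 + 617) = -4064*(-27585) = 112105440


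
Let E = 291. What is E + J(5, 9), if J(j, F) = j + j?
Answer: 301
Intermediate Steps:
J(j, F) = 2*j
E + J(5, 9) = 291 + 2*5 = 291 + 10 = 301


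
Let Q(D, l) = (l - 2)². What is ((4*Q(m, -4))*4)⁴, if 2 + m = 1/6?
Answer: 110075314176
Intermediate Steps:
m = -11/6 (m = -2 + 1/6 = -2 + 1*(⅙) = -2 + ⅙ = -11/6 ≈ -1.8333)
Q(D, l) = (-2 + l)²
((4*Q(m, -4))*4)⁴ = ((4*(-2 - 4)²)*4)⁴ = ((4*(-6)²)*4)⁴ = ((4*36)*4)⁴ = (144*4)⁴ = 576⁴ = 110075314176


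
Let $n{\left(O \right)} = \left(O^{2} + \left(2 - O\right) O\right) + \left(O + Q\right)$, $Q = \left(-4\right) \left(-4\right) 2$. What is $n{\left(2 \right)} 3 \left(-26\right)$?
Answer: $-2964$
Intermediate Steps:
$Q = 32$ ($Q = 16 \cdot 2 = 32$)
$n{\left(O \right)} = 32 + O + O^{2} + O \left(2 - O\right)$ ($n{\left(O \right)} = \left(O^{2} + \left(2 - O\right) O\right) + \left(O + 32\right) = \left(O^{2} + O \left(2 - O\right)\right) + \left(32 + O\right) = 32 + O + O^{2} + O \left(2 - O\right)$)
$n{\left(2 \right)} 3 \left(-26\right) = \left(32 + 3 \cdot 2\right) 3 \left(-26\right) = \left(32 + 6\right) 3 \left(-26\right) = 38 \cdot 3 \left(-26\right) = 114 \left(-26\right) = -2964$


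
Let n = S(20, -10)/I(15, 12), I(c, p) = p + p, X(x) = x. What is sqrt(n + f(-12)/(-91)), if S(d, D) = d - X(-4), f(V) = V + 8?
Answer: sqrt(8645)/91 ≈ 1.0217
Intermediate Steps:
f(V) = 8 + V
S(d, D) = 4 + d (S(d, D) = d - 1*(-4) = d + 4 = 4 + d)
I(c, p) = 2*p
n = 1 (n = (4 + 20)/((2*12)) = 24/24 = 24*(1/24) = 1)
sqrt(n + f(-12)/(-91)) = sqrt(1 + (8 - 12)/(-91)) = sqrt(1 - 4*(-1/91)) = sqrt(1 + 4/91) = sqrt(95/91) = sqrt(8645)/91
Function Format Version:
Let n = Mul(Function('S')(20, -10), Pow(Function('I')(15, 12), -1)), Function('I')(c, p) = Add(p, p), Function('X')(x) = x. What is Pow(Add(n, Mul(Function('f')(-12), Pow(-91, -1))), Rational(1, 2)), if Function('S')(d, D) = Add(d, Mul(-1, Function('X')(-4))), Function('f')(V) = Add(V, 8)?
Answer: Mul(Rational(1, 91), Pow(8645, Rational(1, 2))) ≈ 1.0217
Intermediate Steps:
Function('f')(V) = Add(8, V)
Function('S')(d, D) = Add(4, d) (Function('S')(d, D) = Add(d, Mul(-1, -4)) = Add(d, 4) = Add(4, d))
Function('I')(c, p) = Mul(2, p)
n = 1 (n = Mul(Add(4, 20), Pow(Mul(2, 12), -1)) = Mul(24, Pow(24, -1)) = Mul(24, Rational(1, 24)) = 1)
Pow(Add(n, Mul(Function('f')(-12), Pow(-91, -1))), Rational(1, 2)) = Pow(Add(1, Mul(Add(8, -12), Pow(-91, -1))), Rational(1, 2)) = Pow(Add(1, Mul(-4, Rational(-1, 91))), Rational(1, 2)) = Pow(Add(1, Rational(4, 91)), Rational(1, 2)) = Pow(Rational(95, 91), Rational(1, 2)) = Mul(Rational(1, 91), Pow(8645, Rational(1, 2)))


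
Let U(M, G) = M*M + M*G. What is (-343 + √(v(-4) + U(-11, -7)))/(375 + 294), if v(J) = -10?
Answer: -343/669 + 2*√47/669 ≈ -0.49221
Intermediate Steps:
U(M, G) = M² + G*M
(-343 + √(v(-4) + U(-11, -7)))/(375 + 294) = (-343 + √(-10 - 11*(-7 - 11)))/(375 + 294) = (-343 + √(-10 - 11*(-18)))/669 = (-343 + √(-10 + 198))*(1/669) = (-343 + √188)*(1/669) = (-343 + 2*√47)*(1/669) = -343/669 + 2*√47/669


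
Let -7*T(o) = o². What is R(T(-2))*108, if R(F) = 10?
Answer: 1080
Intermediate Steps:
T(o) = -o²/7
R(T(-2))*108 = 10*108 = 1080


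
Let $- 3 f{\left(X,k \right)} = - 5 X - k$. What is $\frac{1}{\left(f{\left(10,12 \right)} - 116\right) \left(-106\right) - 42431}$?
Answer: $- \frac{3}{96977} \approx -3.0935 \cdot 10^{-5}$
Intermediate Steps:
$f{\left(X,k \right)} = \frac{k}{3} + \frac{5 X}{3}$ ($f{\left(X,k \right)} = - \frac{- 5 X - k}{3} = - \frac{- k - 5 X}{3} = \frac{k}{3} + \frac{5 X}{3}$)
$\frac{1}{\left(f{\left(10,12 \right)} - 116\right) \left(-106\right) - 42431} = \frac{1}{\left(\left(\frac{1}{3} \cdot 12 + \frac{5}{3} \cdot 10\right) - 116\right) \left(-106\right) - 42431} = \frac{1}{\left(\left(4 + \frac{50}{3}\right) - 116\right) \left(-106\right) - 42431} = \frac{1}{\left(\frac{62}{3} - 116\right) \left(-106\right) - 42431} = \frac{1}{\left(- \frac{286}{3}\right) \left(-106\right) - 42431} = \frac{1}{\frac{30316}{3} - 42431} = \frac{1}{- \frac{96977}{3}} = - \frac{3}{96977}$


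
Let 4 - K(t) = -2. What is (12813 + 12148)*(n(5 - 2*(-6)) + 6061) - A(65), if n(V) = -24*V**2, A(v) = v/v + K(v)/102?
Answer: -371294893/17 ≈ -2.1841e+7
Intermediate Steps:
K(t) = 6 (K(t) = 4 - 1*(-2) = 4 + 2 = 6)
A(v) = 18/17 (A(v) = v/v + 6/102 = 1 + 6*(1/102) = 1 + 1/17 = 18/17)
(12813 + 12148)*(n(5 - 2*(-6)) + 6061) - A(65) = (12813 + 12148)*(-24*(5 - 2*(-6))**2 + 6061) - 1*18/17 = 24961*(-24*(5 + 12)**2 + 6061) - 18/17 = 24961*(-24*17**2 + 6061) - 18/17 = 24961*(-24*289 + 6061) - 18/17 = 24961*(-6936 + 6061) - 18/17 = 24961*(-875) - 18/17 = -21840875 - 18/17 = -371294893/17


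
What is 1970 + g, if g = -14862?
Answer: -12892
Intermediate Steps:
1970 + g = 1970 - 14862 = -12892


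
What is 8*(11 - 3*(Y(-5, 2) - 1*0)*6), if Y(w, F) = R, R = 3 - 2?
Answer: -56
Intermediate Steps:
R = 1
Y(w, F) = 1
8*(11 - 3*(Y(-5, 2) - 1*0)*6) = 8*(11 - 3*(1 - 1*0)*6) = 8*(11 - 3*(1 + 0)*6) = 8*(11 - 3*1*6) = 8*(11 - 3*6) = 8*(11 - 18) = 8*(-7) = -56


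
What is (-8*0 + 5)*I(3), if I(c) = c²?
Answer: 45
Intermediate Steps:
(-8*0 + 5)*I(3) = (-8*0 + 5)*3² = (0 + 5)*9 = 5*9 = 45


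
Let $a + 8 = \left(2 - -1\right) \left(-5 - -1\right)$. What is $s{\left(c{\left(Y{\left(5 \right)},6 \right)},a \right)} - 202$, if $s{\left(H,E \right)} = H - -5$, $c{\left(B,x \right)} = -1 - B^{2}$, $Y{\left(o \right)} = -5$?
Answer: $-223$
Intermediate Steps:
$a = -20$ ($a = -8 + \left(2 - -1\right) \left(-5 - -1\right) = -8 + \left(2 + 1\right) \left(-5 + 1\right) = -8 + 3 \left(-4\right) = -8 - 12 = -20$)
$s{\left(H,E \right)} = 5 + H$ ($s{\left(H,E \right)} = H + 5 = 5 + H$)
$s{\left(c{\left(Y{\left(5 \right)},6 \right)},a \right)} - 202 = \left(5 - 26\right) - 202 = -21 - 202 = -223$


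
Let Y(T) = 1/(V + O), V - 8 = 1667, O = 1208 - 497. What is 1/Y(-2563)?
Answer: 2386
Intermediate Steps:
O = 711
V = 1675 (V = 8 + 1667 = 1675)
Y(T) = 1/2386 (Y(T) = 1/(1675 + 711) = 1/2386)
1/Y(-2563) = 1/(1/2386) = 2386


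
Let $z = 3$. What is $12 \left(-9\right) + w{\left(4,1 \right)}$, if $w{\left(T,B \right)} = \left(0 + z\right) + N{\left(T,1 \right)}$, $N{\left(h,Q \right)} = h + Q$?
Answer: $-100$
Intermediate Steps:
$N{\left(h,Q \right)} = Q + h$
$w{\left(T,B \right)} = 4 + T$ ($w{\left(T,B \right)} = \left(0 + 3\right) + \left(1 + T\right) = 3 + \left(1 + T\right) = 4 + T$)
$12 \left(-9\right) + w{\left(4,1 \right)} = 12 \left(-9\right) + \left(4 + 4\right) = -108 + 8 = -100$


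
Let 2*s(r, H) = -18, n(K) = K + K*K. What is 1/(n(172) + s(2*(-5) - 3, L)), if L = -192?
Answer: 1/29747 ≈ 3.3617e-5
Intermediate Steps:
n(K) = K + K²
s(r, H) = -9 (s(r, H) = (½)*(-18) = -9)
1/(n(172) + s(2*(-5) - 3, L)) = 1/(172*(1 + 172) - 9) = 1/(172*173 - 9) = 1/(29756 - 9) = 1/29747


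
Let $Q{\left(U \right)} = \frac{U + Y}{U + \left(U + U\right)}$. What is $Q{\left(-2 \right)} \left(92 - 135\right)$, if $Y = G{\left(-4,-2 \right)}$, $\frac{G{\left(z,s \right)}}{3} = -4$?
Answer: $- \frac{301}{3} \approx -100.33$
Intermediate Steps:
$G{\left(z,s \right)} = -12$ ($G{\left(z,s \right)} = 3 \left(-4\right) = -12$)
$Y = -12$
$Q{\left(U \right)} = \frac{-12 + U}{3 U}$ ($Q{\left(U \right)} = \frac{U - 12}{U + \left(U + U\right)} = \frac{-12 + U}{U + 2 U} = \frac{-12 + U}{3 U}$)
$Q{\left(-2 \right)} \left(92 - 135\right) = \frac{-12 - 2}{3 \left(-2\right)} \left(92 - 135\right) = \frac{1}{3} \left(- \frac{1}{2}\right) \left(-14\right) \left(-43\right) = \frac{7}{3} \left(-43\right) = - \frac{301}{3}$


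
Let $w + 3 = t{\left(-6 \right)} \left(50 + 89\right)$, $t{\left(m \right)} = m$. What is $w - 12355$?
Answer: $-13192$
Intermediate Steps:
$w = -837$ ($w = -3 - 6 \left(50 + 89\right) = -3 - 834 = -837$)
$w - 12355 = -837 - 12355 = -13192$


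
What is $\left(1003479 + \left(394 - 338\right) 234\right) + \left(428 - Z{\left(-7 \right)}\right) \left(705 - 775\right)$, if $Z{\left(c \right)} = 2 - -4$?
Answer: $987043$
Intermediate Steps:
$Z{\left(c \right)} = 6$ ($Z{\left(c \right)} = 2 + 4 = 6$)
$\left(1003479 + \left(394 - 338\right) 234\right) + \left(428 - Z{\left(-7 \right)}\right) \left(705 - 775\right) = \left(1003479 + \left(394 - 338\right) 234\right) + \left(428 - 6\right) \left(705 - 775\right) = \left(1003479 + 56 \cdot 234\right) + \left(428 - 6\right) \left(-70\right) = \left(1003479 + 13104\right) + 422 \left(-70\right) = 1016583 - 29540 = 987043$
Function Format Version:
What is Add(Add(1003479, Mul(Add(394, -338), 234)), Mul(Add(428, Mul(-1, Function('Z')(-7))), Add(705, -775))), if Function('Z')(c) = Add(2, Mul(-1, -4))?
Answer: 987043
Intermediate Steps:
Function('Z')(c) = 6 (Function('Z')(c) = Add(2, 4) = 6)
Add(Add(1003479, Mul(Add(394, -338), 234)), Mul(Add(428, Mul(-1, Function('Z')(-7))), Add(705, -775))) = Add(Add(1003479, Mul(Add(394, -338), 234)), Mul(Add(428, Mul(-1, 6)), Add(705, -775))) = Add(Add(1003479, Mul(56, 234)), Mul(Add(428, -6), -70)) = Add(Add(1003479, 13104), Mul(422, -70)) = Add(1016583, -29540) = 987043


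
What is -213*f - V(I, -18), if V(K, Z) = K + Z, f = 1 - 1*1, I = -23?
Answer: 41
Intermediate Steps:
f = 0 (f = 1 - 1 = 0)
-213*f - V(I, -18) = -213*0 - (-23 - 18) = 0 - 1*(-41) = 0 + 41 = 41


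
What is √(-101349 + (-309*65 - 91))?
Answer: 5*I*√4861 ≈ 348.6*I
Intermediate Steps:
√(-101349 + (-309*65 - 91)) = √(-101349 + (-20085 - 91)) = √(-101349 - 20176) = √(-121525) = 5*I*√4861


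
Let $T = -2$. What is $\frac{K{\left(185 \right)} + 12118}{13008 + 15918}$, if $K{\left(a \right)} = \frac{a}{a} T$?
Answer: $\frac{6058}{14463} \approx 0.41886$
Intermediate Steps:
$K{\left(a \right)} = -2$ ($K{\left(a \right)} = \frac{a}{a} \left(-2\right) = 1 \left(-2\right) = -2$)
$\frac{K{\left(185 \right)} + 12118}{13008 + 15918} = \frac{-2 + 12118}{13008 + 15918} = \frac{12116}{28926} = 12116 \cdot \frac{1}{28926} = \frac{6058}{14463}$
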